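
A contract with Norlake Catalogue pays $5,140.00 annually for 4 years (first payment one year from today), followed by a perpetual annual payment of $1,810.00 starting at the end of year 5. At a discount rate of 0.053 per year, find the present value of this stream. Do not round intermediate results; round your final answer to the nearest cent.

PV of 4-year annuity: $5,140.00 × [1 − (1+0.053)^−4] / 0.053 = 18099.88560
Perpetuity value at year 4: $1,810.00 / 0.053 = 34150.94340
PV of perpetuity: 34150.94340 / (1+0.053)^4 = 27777.24827
Total PV = 18099.88560 + 27777.24827 = 45877.13388

$45877.13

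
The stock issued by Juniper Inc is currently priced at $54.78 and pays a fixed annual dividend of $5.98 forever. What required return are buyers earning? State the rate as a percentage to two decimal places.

10.92%

P = C/r ⇒ r = C/P = $5.98/$54.78 = 0.109164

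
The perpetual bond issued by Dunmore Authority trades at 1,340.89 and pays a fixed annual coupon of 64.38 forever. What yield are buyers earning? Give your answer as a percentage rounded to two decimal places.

P = C/r ⇒ r = C/P = 64.38/1,340.89 = 0.048013

4.80%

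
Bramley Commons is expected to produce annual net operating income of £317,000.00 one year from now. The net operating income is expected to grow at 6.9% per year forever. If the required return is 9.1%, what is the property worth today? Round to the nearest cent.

Growing perpetuity: P = D₁ / (r − g) = £317,000.0000 / (0.091 − 0.069) = £14,409,090.91

£14409090.91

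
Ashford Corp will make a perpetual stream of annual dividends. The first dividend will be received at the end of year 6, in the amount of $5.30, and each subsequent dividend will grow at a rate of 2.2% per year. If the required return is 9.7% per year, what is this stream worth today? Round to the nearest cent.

Value at end of year 5: C₁ / (r − g) = $5.30 / (0.097 − 0.022) = $70.6667
Discount to today: PV = $70.6667 / (1 + 0.097)^5 = $70.6667 / 1.588668 = $44.48

$44.48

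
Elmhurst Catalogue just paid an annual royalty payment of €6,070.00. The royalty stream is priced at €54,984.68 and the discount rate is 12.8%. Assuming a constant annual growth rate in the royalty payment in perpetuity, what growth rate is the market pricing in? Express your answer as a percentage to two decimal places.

1.59%

P = D₀(1+g)/(r−g) ⇒ P(r−g) = D₀(1+g) ⇒ g(P+D₀) = P·r − D₀
g = (P·r − D₀)/(P + D₀) = (€54,984.68×0.128 − €6,070.00) / (€54,984.68 + €6,070.00) = 0.015855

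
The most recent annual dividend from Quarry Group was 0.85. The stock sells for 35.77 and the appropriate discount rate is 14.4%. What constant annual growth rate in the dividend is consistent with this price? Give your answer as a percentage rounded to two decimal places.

11.74%

P = D₀(1+g)/(r−g) ⇒ P(r−g) = D₀(1+g) ⇒ g(P+D₀) = P·r − D₀
g = (P·r − D₀)/(P + D₀) = (35.77×0.144 − 0.85) / (35.77 + 0.85) = 0.117446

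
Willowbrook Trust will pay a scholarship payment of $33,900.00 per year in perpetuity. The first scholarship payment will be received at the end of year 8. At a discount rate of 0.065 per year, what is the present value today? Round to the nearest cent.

Value at end of year 7: C / r = $33,900.00 / 0.065 = $521,538.4615
Discount to today: PV = $521,538.4615 / (1 + 0.065)^7 = $521,538.4615 / 1.553987 = $335,613.24

$335613.24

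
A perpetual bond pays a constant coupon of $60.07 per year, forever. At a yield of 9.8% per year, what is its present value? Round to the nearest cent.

Level perpetuity: PV = C / r = $60.07 / 0.098 = $612.96

$612.96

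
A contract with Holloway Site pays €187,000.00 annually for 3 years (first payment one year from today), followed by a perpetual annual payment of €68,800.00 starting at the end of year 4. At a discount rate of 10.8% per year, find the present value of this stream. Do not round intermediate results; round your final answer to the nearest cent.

€926891.83

PV of 3-year annuity: €187,000.00 × [1 − (1+0.108)^−3] / 0.108 = 458568.92698
Perpetuity value at year 3: €68,800.00 / 0.108 = 637037.03704
PV of perpetuity: 637037.03704 / (1+0.108)^3 = 468322.90775
Total PV = 458568.92698 + 468322.90775 = 926891.83473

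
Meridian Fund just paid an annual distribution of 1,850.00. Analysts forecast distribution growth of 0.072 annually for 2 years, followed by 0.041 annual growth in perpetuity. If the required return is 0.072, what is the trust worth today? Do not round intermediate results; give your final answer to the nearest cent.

65824.19

D_1 = 1983.20000
D_2 = 2125.99040
Terminal value at year 2: TV = D_2×(1+g_2)/(r−g_2) = 2213.15601/0.031 = 71392.12924
P_0 = D_1/(1+r)^1 + D_2/(1+r)^2 + TV/(1+r)^2
    = 1850.00000 + 1850.00000 + 62124.19355 = 65824.19355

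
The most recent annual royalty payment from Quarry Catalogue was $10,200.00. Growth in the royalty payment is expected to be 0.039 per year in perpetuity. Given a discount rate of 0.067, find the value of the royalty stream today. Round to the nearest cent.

D₁ = D₀ × (1 + g) = $10,200.00 × 1.039 = $10,597.8000
Growing perpetuity: P = D₁ / (r − g) = $10,597.8000 / (0.067 − 0.039) = $378,492.86

$378492.86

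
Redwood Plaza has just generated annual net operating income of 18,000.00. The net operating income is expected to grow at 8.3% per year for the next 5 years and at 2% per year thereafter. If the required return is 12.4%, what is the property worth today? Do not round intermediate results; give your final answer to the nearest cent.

D_1 = 19494.00000
D_2 = 21112.00200
D_3 = 22864.29817
D_4 = 24762.03491
D_5 = 26817.28381
Terminal value at year 5: TV = D_5×(1+g_2)/(r−g_2) = 27353.62949/0.104 = 263015.66815
P_0 = D_1/(1+r)^1 + D_2/(1+r)^2 + D_3/(1+r)^3 + D_4/(1+r)^4 + D_5/(1+r)^5 + TV/(1+r)^5
    = 17343.41637 + 16710.78285 + 16101.22583 + 15513.90353 + 14948.00492 + 146605.43285 = 227222.76636

227222.77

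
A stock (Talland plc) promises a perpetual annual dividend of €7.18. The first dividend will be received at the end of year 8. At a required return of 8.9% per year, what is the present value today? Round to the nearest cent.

Value at end of year 7: C / r = €7.18 / 0.089 = €80.6742
Discount to today: PV = €80.6742 / (1 + 0.089)^7 = €80.6742 / 1.816332 = €44.42

€44.42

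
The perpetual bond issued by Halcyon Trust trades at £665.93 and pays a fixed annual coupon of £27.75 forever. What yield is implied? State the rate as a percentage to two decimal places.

P = C/r ⇒ r = C/P = £27.75/£665.93 = 0.041671

4.17%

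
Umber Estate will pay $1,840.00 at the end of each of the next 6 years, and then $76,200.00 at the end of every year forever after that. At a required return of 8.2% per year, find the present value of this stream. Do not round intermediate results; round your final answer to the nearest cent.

PV of 6-year annuity: $1,840.00 × [1 − (1+0.082)^−6] / 0.082 = 8454.73489
Perpetuity value at year 6: $76,200.00 / 0.082 = 929268.29268
PV of perpetuity: 929268.29268 / (1+0.082)^6 = 579131.98900
Total PV = 8454.73489 + 579131.98900 = 587586.72389

$587586.72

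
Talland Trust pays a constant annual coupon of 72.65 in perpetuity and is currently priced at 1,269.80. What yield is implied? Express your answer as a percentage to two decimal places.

5.72%

P = C/r ⇒ r = C/P = 72.65/1,269.80 = 0.057214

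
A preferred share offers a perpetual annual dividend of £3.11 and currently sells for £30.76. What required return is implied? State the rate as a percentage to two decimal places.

10.11%

P = C/r ⇒ r = C/P = £3.11/£30.76 = 0.101105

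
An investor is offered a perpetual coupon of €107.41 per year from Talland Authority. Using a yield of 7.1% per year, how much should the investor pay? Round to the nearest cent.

Level perpetuity: PV = C / r = €107.41 / 0.071 = €1,512.82

€1512.82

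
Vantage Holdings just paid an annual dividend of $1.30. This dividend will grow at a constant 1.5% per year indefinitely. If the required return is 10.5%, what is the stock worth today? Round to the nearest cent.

$14.66

D₁ = D₀ × (1 + g) = $1.30 × 1.015 = $1.3195
Growing perpetuity: P = D₁ / (r − g) = $1.3195 / (0.105 − 0.015) = $14.66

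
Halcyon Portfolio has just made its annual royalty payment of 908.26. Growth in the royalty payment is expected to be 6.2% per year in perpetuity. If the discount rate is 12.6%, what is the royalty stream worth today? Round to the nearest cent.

15071.44

D₁ = D₀ × (1 + g) = 908.26 × 1.062 = 964.5721
Growing perpetuity: P = D₁ / (r − g) = 964.5721 / (0.126 − 0.062) = 15,071.44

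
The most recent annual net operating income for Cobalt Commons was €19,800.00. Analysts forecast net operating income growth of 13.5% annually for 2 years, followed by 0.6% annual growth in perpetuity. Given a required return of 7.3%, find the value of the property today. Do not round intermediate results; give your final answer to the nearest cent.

D_1 = 22473.00000
D_2 = 25506.85500
Terminal value at year 2: TV = D_2×(1+g_2)/(r−g_2) = 25659.89613/0.067 = 382983.52433
P_0 = D_1/(1+r)^1 + D_2/(1+r)^2 + TV/(1+r)^2
    = 20944.08201 + 22154.27128 + 332644.72998 = 375743.08328

€375743.08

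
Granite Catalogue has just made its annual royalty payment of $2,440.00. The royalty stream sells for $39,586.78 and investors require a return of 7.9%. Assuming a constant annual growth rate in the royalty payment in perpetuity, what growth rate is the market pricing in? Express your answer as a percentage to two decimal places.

P = D₀(1+g)/(r−g) ⇒ P(r−g) = D₀(1+g) ⇒ g(P+D₀) = P·r − D₀
g = (P·r − D₀)/(P + D₀) = ($39,586.78×0.079 − $2,440.00) / ($39,586.78 + $2,440.00) = 0.016355

1.64%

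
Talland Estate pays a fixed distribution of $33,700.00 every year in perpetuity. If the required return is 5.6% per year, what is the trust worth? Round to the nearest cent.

Level perpetuity: PV = C / r = $33,700.00 / 0.056 = $601,785.71

$601785.71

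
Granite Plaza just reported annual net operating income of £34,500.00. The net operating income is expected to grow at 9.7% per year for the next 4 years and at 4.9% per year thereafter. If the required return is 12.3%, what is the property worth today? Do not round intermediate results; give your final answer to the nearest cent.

D_1 = 37846.50000
D_2 = 41517.61050
D_3 = 45544.81872
D_4 = 49962.66613
Terminal value at year 4: TV = D_4×(1+g_2)/(r−g_2) = 52410.83677/0.074 = 708254.55101
P_0 = D_1/(1+r)^1 + D_2/(1+r)^2 + D_3/(1+r)^3 + D_4/(1+r)^4 + TV/(1+r)^4
    = 33701.24666 + 32920.98627 + 32158.79069 + 31414.24166 + 445318.10139 = 575513.36668

£575513.37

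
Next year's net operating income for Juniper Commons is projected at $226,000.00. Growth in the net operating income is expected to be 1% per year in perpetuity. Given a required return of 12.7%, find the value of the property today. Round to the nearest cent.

Growing perpetuity: P = D₁ / (r − g) = $226,000.0000 / (0.127 − 0.01) = $1,931,623.93

$1931623.93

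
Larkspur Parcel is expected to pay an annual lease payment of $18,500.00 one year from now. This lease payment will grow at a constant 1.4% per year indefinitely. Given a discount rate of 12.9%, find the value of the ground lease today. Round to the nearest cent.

Growing perpetuity: P = D₁ / (r − g) = $18,500.0000 / (0.129 − 0.014) = $160,869.57

$160869.57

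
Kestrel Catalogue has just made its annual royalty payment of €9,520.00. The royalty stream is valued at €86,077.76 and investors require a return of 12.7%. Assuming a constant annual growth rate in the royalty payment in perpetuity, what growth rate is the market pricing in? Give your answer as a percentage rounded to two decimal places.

1.48%

P = D₀(1+g)/(r−g) ⇒ P(r−g) = D₀(1+g) ⇒ g(P+D₀) = P·r − D₀
g = (P·r − D₀)/(P + D₀) = (€86,077.76×0.127 − €9,520.00) / (€86,077.76 + €9,520.00) = 0.014769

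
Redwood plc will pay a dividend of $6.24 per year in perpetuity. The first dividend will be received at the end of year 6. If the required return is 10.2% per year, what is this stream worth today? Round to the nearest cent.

Value at end of year 5: C / r = $6.24 / 0.102 = $61.1765
Discount to today: PV = $61.1765 / (1 + 0.102)^5 = $61.1765 / 1.625204 = $37.64

$37.64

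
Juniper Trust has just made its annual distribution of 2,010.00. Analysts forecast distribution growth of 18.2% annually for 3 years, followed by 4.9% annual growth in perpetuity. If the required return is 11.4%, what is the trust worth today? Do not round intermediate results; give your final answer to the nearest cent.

45545.09

D_1 = 2375.82000
D_2 = 2808.21924
D_3 = 3319.31514
Terminal value at year 3: TV = D_3×(1+g_2)/(r−g_2) = 3481.96158/0.065 = 53568.63975
P_0 = D_1/(1+r)^1 + D_2/(1+r)^2 + D_3/(1+r)^3 + TV/(1+r)^3
    = 2132.69300 + 2262.87534 + 2401.00417 + 38748.51347 = 45545.08598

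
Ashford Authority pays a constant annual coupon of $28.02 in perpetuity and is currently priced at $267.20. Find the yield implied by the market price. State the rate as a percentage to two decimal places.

P = C/r ⇒ r = C/P = $28.02/$267.20 = 0.104865

10.49%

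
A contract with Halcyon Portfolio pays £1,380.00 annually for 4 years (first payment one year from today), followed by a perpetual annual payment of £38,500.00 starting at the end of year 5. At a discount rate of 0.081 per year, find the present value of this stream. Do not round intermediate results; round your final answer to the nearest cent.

PV of 4-year annuity: £1,380.00 × [1 − (1+0.081)^−4] / 0.081 = 4560.57953
Perpetuity value at year 4: £38,500.00 / 0.081 = 475308.64198
PV of perpetuity: 475308.64198 / (1+0.081)^4 = 348075.08256
Total PV = 4560.57953 + 348075.08256 = 352635.66209

£352635.66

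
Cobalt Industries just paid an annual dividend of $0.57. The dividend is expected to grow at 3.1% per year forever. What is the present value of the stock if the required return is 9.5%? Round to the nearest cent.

$9.18

D₁ = D₀ × (1 + g) = $0.57 × 1.031 = $0.5877
Growing perpetuity: P = D₁ / (r − g) = $0.5877 / (0.095 − 0.031) = $9.18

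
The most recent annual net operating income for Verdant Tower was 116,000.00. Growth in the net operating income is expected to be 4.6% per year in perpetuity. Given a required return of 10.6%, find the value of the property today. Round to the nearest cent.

D₁ = D₀ × (1 + g) = 116,000.00 × 1.046 = 121,336.0000
Growing perpetuity: P = D₁ / (r − g) = 121,336.0000 / (0.106 − 0.046) = 2,022,266.67

2022266.67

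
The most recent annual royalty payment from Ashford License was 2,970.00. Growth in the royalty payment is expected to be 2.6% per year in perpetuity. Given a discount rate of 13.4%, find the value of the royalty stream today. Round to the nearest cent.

D₁ = D₀ × (1 + g) = 2,970.00 × 1.026 = 3,047.2200
Growing perpetuity: P = D₁ / (r − g) = 3,047.2200 / (0.134 − 0.026) = 28,215.00

28215.00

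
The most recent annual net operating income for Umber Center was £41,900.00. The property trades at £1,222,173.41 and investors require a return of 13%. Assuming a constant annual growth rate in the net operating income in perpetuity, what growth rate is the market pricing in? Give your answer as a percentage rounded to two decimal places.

9.25%

P = D₀(1+g)/(r−g) ⇒ P(r−g) = D₀(1+g) ⇒ g(P+D₀) = P·r − D₀
g = (P·r − D₀)/(P + D₀) = (£1,222,173.41×0.13 − £41,900.00) / (£1,222,173.41 + £41,900.00) = 0.092544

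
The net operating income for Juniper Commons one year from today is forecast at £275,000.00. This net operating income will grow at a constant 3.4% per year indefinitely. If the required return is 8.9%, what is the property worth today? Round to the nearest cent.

£5000000.00

Growing perpetuity: P = D₁ / (r − g) = £275,000.0000 / (0.089 − 0.034) = £5,000,000.00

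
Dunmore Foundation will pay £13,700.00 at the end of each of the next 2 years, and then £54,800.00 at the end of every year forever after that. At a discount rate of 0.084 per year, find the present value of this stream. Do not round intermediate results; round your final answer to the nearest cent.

PV of 2-year annuity: £13,700.00 × [1 − (1+0.084)^−2] / 0.084 = 24297.39519
Perpetuity value at year 2: £54,800.00 / 0.084 = 652380.95238
PV of perpetuity: 652380.95238 / (1+0.084)^2 = 555191.37163
Total PV = 24297.39519 + 555191.37163 = 579488.76682

£579488.77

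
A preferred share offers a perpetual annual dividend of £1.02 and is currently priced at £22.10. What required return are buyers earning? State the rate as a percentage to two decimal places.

4.62%

P = C/r ⇒ r = C/P = £1.02/£22.10 = 0.046154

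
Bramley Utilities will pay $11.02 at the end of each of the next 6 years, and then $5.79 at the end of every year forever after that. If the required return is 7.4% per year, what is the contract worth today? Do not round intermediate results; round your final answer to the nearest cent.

PV of 6-year annuity: $11.02 × [1 − (1+0.074)^−6] / 0.074 = 51.88486
Perpetuity value at year 6: $5.79 / 0.074 = 78.24324
PV of perpetuity: 78.24324 / (1+0.074)^6 = 50.98250
Total PV = 51.88486 + 50.98250 = 102.86737

$102.87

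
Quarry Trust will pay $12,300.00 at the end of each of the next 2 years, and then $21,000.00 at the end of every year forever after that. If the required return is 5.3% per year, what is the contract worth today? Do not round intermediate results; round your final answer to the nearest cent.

$380118.05

PV of 2-year annuity: $12,300.00 × [1 − (1+0.053)^−2] / 0.053 = 22773.89523
Perpetuity value at year 2: $21,000.00 / 0.053 = 396226.41509
PV of perpetuity: 396226.41509 / (1+0.053)^2 = 357344.15494
Total PV = 22773.89523 + 357344.15494 = 380118.05017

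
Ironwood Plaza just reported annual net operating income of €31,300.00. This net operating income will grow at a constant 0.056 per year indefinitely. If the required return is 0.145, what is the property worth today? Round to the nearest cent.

D₁ = D₀ × (1 + g) = €31,300.00 × 1.056 = €33,052.8000
Growing perpetuity: P = D₁ / (r − g) = €33,052.8000 / (0.145 − 0.056) = €371,379.78

€371379.78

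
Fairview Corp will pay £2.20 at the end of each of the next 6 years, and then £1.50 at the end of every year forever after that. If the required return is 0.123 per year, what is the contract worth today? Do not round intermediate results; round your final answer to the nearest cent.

£15.05

PV of 6-year annuity: £2.20 × [1 − (1+0.123)^−6] / 0.123 = 8.96876
Perpetuity value at year 6: £1.50 / 0.123 = 12.19512
PV of perpetuity: 12.19512 / (1+0.123)^6 = 6.08006
Total PV = 8.96876 + 6.08006 = 15.04882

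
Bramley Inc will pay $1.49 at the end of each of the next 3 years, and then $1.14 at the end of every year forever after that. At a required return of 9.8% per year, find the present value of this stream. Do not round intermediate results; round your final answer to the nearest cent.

$12.51

PV of 3-year annuity: $1.49 × [1 − (1+0.098)^−3] / 0.098 = 3.71850
Perpetuity value at year 3: $1.14 / 0.098 = 11.63265
PV of perpetuity: 11.63265 / (1+0.098)^3 = 8.78763
Total PV = 3.71850 + 8.78763 = 12.50613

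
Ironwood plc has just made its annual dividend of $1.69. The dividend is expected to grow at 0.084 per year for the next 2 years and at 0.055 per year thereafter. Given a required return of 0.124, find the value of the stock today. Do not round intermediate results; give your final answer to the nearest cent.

D_1 = 1.83196
D_2 = 1.98584
Terminal value at year 2: TV = D_2×(1+g_2)/(r−g_2) = 2.09507/0.069 = 30.36328
P_0 = D_1/(1+r)^1 + D_2/(1+r)^2 + TV/(1+r)^2
    = 1.62986 + 1.57186 + 24.03344 = 27.23516

$27.24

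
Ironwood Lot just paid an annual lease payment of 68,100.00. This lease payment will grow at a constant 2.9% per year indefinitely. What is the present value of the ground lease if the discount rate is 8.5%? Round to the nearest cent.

D₁ = D₀ × (1 + g) = 68,100.00 × 1.029 = 70,074.9000
Growing perpetuity: P = D₁ / (r − g) = 70,074.9000 / (0.085 − 0.029) = 1,251,337.50

1251337.50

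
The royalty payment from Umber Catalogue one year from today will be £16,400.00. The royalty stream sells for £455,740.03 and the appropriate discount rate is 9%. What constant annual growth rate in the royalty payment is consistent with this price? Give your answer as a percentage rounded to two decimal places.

P = D₁/(r−g) ⇒ g = r − D₁/P = 0.09 − £16,400.00/£455,740.03 = 0.054015

5.40%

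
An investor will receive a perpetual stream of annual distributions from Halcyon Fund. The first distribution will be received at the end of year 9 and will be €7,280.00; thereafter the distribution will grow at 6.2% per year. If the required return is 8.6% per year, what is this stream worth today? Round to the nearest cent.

Value at end of year 8: C₁ / (r − g) = €7,280.00 / (0.086 − 0.062) = €303,333.3333
Discount to today: PV = €303,333.3333 / (1 + 0.086)^8 = €303,333.3333 / 1.934811 = €156,776.71

€156776.71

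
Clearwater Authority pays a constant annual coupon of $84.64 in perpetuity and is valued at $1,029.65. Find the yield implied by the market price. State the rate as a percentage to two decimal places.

8.22%

P = C/r ⇒ r = C/P = $84.64/$1,029.65 = 0.082203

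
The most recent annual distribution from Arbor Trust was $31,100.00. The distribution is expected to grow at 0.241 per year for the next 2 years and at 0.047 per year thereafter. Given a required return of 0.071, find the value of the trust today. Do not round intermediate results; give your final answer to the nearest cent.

D_1 = 38595.10000
D_2 = 47896.51910
Terminal value at year 2: TV = D_2×(1+g_2)/(r−g_2) = 50147.65550/0.024 = 2089485.64574
P_0 = D_1/(1+r)^1 + D_2/(1+r)^2 + TV/(1+r)^2
    = 36036.50794 + 41756.58856 + 1821631.17599 = 1899424.27249

$1899424.27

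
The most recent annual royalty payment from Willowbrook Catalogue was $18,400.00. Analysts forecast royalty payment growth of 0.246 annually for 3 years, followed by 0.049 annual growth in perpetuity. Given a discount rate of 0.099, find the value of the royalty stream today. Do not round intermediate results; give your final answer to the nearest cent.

D_1 = 22926.40000
D_2 = 28566.29440
D_3 = 35593.60282
Terminal value at year 3: TV = D_3×(1+g_2)/(r−g_2) = 37337.68936/0.05 = 746753.78721
P_0 = D_1/(1+r)^1 + D_2/(1+r)^2 + D_3/(1+r)^3 + TV/(1+r)^3
    = 20861.14650 + 23651.49093 + 26815.06615 + 562580.08789 = 633907.79147

$633907.79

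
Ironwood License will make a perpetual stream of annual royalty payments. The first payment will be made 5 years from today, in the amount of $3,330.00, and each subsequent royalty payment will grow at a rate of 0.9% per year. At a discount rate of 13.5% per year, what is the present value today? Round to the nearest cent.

$15925.40

Value at end of year 4: C₁ / (r − g) = $3,330.00 / (0.135 − 0.009) = $26,428.5714
Discount to today: PV = $26,428.5714 / (1 + 0.135)^4 = $26,428.5714 / 1.659524 = $15,925.40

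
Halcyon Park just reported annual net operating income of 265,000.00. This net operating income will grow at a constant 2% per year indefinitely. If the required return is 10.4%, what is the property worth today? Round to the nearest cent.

3217857.14

D₁ = D₀ × (1 + g) = 265,000.00 × 1.02 = 270,300.0000
Growing perpetuity: P = D₁ / (r − g) = 270,300.0000 / (0.104 − 0.02) = 3,217,857.14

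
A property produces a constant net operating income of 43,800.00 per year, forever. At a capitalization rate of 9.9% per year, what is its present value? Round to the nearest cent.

Level perpetuity: PV = C / r = 43,800.00 / 0.099 = 442,424.24

442424.24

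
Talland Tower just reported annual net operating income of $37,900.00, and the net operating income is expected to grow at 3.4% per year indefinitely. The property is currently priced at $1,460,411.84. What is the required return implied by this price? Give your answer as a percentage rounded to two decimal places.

6.08%

D₁ = $37,900.00 × 1.034 = $39,188.6000
P = D₁/(r − g) ⇒ r = D₁/P + g = $39,188.6000/$1,460,411.84 + 0.034 = 0.026834 + 0.034 = 0.060834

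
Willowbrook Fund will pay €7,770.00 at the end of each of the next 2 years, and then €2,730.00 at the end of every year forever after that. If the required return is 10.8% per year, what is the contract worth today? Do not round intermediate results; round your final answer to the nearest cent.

€33931.87

PV of 2-year annuity: €7,770.00 × [1 − (1+0.108)^−2] / 0.108 = 13341.72868
Perpetuity value at year 2: €2,730.00 / 0.108 = 25277.77778
PV of perpetuity: 25277.77778 / (1+0.108)^2 = 20590.14338
Total PV = 13341.72868 + 20590.14338 = 33931.87206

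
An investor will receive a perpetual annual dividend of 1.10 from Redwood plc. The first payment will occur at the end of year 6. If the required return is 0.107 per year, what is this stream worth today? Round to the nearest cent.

Value at end of year 5: C / r = 1.10 / 0.107 = 10.2804
Discount to today: PV = 10.2804 / (1 + 0.107)^5 = 10.2804 / 1.662410 = 6.18

6.18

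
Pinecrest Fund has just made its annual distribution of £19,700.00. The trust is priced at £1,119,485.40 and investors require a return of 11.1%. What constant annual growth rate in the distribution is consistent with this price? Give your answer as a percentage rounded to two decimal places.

9.18%

P = D₀(1+g)/(r−g) ⇒ P(r−g) = D₀(1+g) ⇒ g(P+D₀) = P·r − D₀
g = (P·r − D₀)/(P + D₀) = (£1,119,485.40×0.111 − £19,700.00) / (£1,119,485.40 + £19,700.00) = 0.091787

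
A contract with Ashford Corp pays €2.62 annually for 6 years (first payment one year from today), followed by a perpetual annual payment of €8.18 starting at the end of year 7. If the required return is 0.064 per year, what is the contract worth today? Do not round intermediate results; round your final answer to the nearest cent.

PV of 6-year annuity: €2.62 × [1 − (1+0.064)^−6] / 0.064 = 12.72305
Perpetuity value at year 6: €8.18 / 0.064 = 127.81250
PV of perpetuity: 127.81250 / (1+0.064)^6 = 88.08938
Total PV = 12.72305 + 88.08938 = 100.81243

€100.81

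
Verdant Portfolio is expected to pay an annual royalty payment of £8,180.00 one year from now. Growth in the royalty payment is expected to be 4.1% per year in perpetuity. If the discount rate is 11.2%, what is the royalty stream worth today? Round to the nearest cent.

£115211.27

Growing perpetuity: P = D₁ / (r − g) = £8,180.0000 / (0.112 − 0.041) = £115,211.27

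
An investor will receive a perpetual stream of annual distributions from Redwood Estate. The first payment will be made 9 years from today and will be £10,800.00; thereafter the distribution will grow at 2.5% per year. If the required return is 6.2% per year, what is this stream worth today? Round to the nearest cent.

Value at end of year 8: C₁ / (r − g) = £10,800.00 / (0.062 − 0.025) = £291,891.8919
Discount to today: PV = £291,891.8919 / (1 + 0.062)^8 = £291,891.8919 / 1.618066 = £180,395.58

£180395.58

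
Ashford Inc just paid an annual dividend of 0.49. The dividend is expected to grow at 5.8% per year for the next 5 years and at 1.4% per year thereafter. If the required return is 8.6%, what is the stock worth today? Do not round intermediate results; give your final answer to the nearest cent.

D_1 = 0.51842
D_2 = 0.54849
D_3 = 0.58030
D_4 = 0.61396
D_5 = 0.64957
Terminal value at year 5: TV = D_5×(1+g_2)/(r−g_2) = 0.65866/0.072 = 9.14808
P_0 = D_1/(1+r)^1 + D_2/(1+r)^2 + D_3/(1+r)^3 + D_4/(1+r)^4 + D_5/(1+r)^5 + TV/(1+r)^5
    = 0.47737 + 0.46506 + 0.45307 + 0.44139 + 0.43001 + 6.05593 = 8.32282

8.32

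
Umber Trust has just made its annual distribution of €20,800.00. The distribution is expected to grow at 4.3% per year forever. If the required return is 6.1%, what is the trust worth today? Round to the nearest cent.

D₁ = D₀ × (1 + g) = €20,800.00 × 1.043 = €21,694.4000
Growing perpetuity: P = D₁ / (r − g) = €21,694.4000 / (0.061 − 0.043) = €1,205,244.44

€1205244.44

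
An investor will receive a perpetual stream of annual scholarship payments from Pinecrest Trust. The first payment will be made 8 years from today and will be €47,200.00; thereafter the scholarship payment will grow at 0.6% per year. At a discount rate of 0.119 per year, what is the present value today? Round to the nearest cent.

€190131.01

Value at end of year 7: C₁ / (r − g) = €47,200.00 / (0.119 − 0.006) = €417,699.1150
Discount to today: PV = €417,699.1150 / (1 + 0.119)^7 = €417,699.1150 / 2.196902 = €190,131.01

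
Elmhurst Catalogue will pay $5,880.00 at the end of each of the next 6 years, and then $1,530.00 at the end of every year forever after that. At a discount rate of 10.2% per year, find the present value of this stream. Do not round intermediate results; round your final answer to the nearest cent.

PV of 6-year annuity: $5,880.00 × [1 − (1+0.102)^−6] / 0.102 = 25459.53356
Perpetuity value at year 6: $1,530.00 / 0.102 = 15000.00000
PV of perpetuity: 15000.00000 / (1+0.102)^6 = 8375.32545
Total PV = 25459.53356 + 8375.32545 = 33834.85901

$33834.86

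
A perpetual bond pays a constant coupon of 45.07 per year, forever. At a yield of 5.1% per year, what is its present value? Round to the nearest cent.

Level perpetuity: PV = C / r = 45.07 / 0.051 = 883.73

883.73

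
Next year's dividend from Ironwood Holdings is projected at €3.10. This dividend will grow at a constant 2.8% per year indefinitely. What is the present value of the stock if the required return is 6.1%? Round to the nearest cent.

€93.94

Growing perpetuity: P = D₁ / (r − g) = €3.1000 / (0.061 − 0.028) = €93.94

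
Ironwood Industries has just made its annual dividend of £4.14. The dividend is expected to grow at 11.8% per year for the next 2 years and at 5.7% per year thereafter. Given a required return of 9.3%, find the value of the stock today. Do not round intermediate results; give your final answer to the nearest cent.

D_1 = 4.62852
D_2 = 5.17469
Terminal value at year 2: TV = D_2×(1+g_2)/(r−g_2) = 5.46964/0.036 = 151.93451
P_0 = D_1/(1+r)^1 + D_2/(1+r)^2 + TV/(1+r)^2
    = 4.23469 + 4.33155 + 127.17921 = 135.74545

£135.75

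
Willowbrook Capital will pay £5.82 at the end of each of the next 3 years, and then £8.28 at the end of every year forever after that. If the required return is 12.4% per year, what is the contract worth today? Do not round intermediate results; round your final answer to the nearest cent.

PV of 3-year annuity: £5.82 × [1 − (1+0.124)^−3] / 0.124 = 13.88313
Perpetuity value at year 3: £8.28 / 0.124 = 66.77419
PV of perpetuity: 66.77419 / (1+0.124)^3 = 47.02293
Total PV = 13.88313 + 47.02293 = 60.90607

£60.91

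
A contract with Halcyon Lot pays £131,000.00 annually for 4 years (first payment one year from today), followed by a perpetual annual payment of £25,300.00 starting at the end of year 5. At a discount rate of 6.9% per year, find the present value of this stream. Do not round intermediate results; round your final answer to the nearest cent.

PV of 4-year annuity: £131,000.00 × [1 − (1+0.069)^−4] / 0.069 = 444728.23074
Perpetuity value at year 4: £25,300.00 / 0.069 = 366666.66667
PV of perpetuity: 366666.66667 / (1+0.069)^4 = 280776.40531
Total PV = 444728.23074 + 280776.40531 = 725504.63605

£725504.64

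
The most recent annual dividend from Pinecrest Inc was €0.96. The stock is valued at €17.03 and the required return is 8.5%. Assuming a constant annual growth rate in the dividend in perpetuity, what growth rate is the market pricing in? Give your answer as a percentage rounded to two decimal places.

P = D₀(1+g)/(r−g) ⇒ P(r−g) = D₀(1+g) ⇒ g(P+D₀) = P·r − D₀
g = (P·r − D₀)/(P + D₀) = (€17.03×0.085 − €0.96) / (€17.03 + €0.96) = 0.027101

2.71%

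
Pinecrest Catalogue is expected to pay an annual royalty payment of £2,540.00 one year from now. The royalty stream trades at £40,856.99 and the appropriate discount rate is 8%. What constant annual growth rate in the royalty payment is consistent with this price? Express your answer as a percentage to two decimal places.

1.78%

P = D₁/(r−g) ⇒ g = r − D₁/P = 0.08 − £2,540.00/£40,856.99 = 0.017832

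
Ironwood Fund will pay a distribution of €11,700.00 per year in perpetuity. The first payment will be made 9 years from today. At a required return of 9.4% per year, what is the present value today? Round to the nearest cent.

€60662.38

Value at end of year 8: C / r = €11,700.00 / 0.094 = €124,468.0851
Discount to today: PV = €124,468.0851 / (1 + 0.094)^8 = €124,468.0851 / 2.051817 = €60,662.38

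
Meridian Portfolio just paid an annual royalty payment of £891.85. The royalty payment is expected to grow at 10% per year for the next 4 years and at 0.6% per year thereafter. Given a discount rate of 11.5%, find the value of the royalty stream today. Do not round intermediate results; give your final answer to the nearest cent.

D_1 = 981.03500
D_2 = 1079.13850
D_3 = 1187.05235
D_4 = 1305.75759
Terminal value at year 4: TV = D_4×(1+g_2)/(r−g_2) = 1313.59213/0.109 = 12051.30395
P_0 = D_1/(1+r)^1 + D_2/(1+r)^2 + D_3/(1+r)^3 + D_4/(1+r)^4 + TV/(1+r)^4
    = 879.85202 + 868.01544 + 856.33811 + 844.81786 + 7797.12633 = 11246.14976

£11246.15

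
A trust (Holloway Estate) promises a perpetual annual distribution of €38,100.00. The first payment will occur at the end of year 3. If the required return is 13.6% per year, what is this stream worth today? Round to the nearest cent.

€217084.79

Value at end of year 2: C / r = €38,100.00 / 0.136 = €280,147.0588
Discount to today: PV = €280,147.0588 / (1 + 0.136)^2 = €280,147.0588 / 1.290496 = €217,084.79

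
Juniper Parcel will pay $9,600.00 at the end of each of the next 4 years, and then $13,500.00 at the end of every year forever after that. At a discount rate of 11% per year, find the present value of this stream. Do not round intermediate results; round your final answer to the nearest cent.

$110627.73

PV of 4-year annuity: $9,600.00 × [1 − (1+0.11)^−4] / 0.11 = 29783.47862
Perpetuity value at year 4: $13,500.00 / 0.11 = 122727.27273
PV of perpetuity: 122727.27273 / (1+0.11)^4 = 80844.25592
Total PV = 29783.47862 + 80844.25592 = 110627.73454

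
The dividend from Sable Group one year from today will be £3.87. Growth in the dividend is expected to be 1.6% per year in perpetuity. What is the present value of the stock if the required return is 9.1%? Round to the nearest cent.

Growing perpetuity: P = D₁ / (r − g) = £3.8700 / (0.091 − 0.016) = £51.60

£51.60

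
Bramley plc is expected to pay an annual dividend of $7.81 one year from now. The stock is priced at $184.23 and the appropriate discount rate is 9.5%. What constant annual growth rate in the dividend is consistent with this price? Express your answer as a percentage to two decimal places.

P = D₁/(r−g) ⇒ g = r − D₁/P = 0.095 − $7.81/$184.23 = 0.052607

5.26%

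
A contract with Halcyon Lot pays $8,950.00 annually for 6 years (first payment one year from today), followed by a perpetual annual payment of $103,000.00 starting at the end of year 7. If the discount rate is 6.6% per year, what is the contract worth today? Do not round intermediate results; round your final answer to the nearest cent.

PV of 6-year annuity: $8,950.00 × [1 − (1+0.066)^−6] / 0.066 = 43192.46423
Perpetuity value at year 6: $103,000.00 / 0.066 = 1560606.06061
PV of perpetuity: 1560606.06061 / (1+0.066)^6 = 1063530.77397
Total PV = 43192.46423 + 1063530.77397 = 1106723.23820

$1106723.24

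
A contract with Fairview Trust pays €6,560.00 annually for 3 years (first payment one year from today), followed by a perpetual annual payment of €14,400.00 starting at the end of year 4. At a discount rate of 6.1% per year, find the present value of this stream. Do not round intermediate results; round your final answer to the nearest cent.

PV of 3-year annuity: €6,560.00 × [1 − (1+0.061)^−3] / 0.061 = 17502.56624
Perpetuity value at year 3: €14,400.00 / 0.061 = 236065.57377
PV of perpetuity: 236065.57377 / (1+0.061)^3 = 197645.30641
Total PV = 17502.56624 + 197645.30641 = 215147.87265

€215147.87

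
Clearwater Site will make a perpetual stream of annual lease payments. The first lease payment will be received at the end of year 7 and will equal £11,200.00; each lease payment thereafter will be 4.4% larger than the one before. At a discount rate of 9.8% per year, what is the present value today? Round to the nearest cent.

Value at end of year 6: C₁ / (r − g) = £11,200.00 / (0.098 − 0.044) = £207,407.4074
Discount to today: PV = £207,407.4074 / (1 + 0.098)^6 = £207,407.4074 / 1.752323 = £118,361.44

£118361.44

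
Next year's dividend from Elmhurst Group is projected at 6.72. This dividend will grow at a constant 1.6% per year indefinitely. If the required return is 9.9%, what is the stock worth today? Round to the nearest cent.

Growing perpetuity: P = D₁ / (r − g) = 6.7200 / (0.099 − 0.016) = 80.96

80.96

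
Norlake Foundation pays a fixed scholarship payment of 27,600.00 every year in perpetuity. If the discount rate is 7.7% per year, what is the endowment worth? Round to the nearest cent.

Level perpetuity: PV = C / r = 27,600.00 / 0.077 = 358,441.56

358441.56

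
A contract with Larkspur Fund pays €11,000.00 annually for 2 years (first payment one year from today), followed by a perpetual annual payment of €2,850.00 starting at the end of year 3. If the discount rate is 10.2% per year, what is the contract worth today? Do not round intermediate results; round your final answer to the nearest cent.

PV of 2-year annuity: €11,000.00 × [1 − (1+0.102)^−2] / 0.102 = 19039.79236
Perpetuity value at year 2: €2,850.00 / 0.102 = 27941.17647
PV of perpetuity: 27941.17647 / (1+0.102)^2 = 23008.13936
Total PV = 19039.79236 + 23008.13936 = 42047.93172

€42047.93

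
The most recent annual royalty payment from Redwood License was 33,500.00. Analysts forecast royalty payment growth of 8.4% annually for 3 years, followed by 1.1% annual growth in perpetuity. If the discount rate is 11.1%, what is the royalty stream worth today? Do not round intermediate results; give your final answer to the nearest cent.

410281.50

D_1 = 36314.00000
D_2 = 39364.37600
D_3 = 42670.98358
Terminal value at year 3: TV = D_3×(1+g_2)/(r−g_2) = 43140.36440/0.1 = 431403.64403
P_0 = D_1/(1+r)^1 + D_2/(1+r)^2 + D_3/(1+r)^3 + TV/(1+r)^3
    = 32685.86859 + 31891.52255 + 31116.48104 + 314587.62335 = 410281.49553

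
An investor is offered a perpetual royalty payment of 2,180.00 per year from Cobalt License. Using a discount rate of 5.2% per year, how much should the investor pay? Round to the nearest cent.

41923.08

Level perpetuity: PV = C / r = 2,180.00 / 0.052 = 41,923.08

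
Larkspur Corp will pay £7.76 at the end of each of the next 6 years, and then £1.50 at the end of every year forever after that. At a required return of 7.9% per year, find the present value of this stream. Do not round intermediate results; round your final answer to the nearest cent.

PV of 6-year annuity: £7.76 × [1 − (1+0.079)^−6] / 0.079 = 35.98263
Perpetuity value at year 6: £1.50 / 0.079 = 18.98734
PV of perpetuity: 18.98734 / (1+0.079)^6 = 12.03194
Total PV = 35.98263 + 12.03194 = 48.01457

£48.01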